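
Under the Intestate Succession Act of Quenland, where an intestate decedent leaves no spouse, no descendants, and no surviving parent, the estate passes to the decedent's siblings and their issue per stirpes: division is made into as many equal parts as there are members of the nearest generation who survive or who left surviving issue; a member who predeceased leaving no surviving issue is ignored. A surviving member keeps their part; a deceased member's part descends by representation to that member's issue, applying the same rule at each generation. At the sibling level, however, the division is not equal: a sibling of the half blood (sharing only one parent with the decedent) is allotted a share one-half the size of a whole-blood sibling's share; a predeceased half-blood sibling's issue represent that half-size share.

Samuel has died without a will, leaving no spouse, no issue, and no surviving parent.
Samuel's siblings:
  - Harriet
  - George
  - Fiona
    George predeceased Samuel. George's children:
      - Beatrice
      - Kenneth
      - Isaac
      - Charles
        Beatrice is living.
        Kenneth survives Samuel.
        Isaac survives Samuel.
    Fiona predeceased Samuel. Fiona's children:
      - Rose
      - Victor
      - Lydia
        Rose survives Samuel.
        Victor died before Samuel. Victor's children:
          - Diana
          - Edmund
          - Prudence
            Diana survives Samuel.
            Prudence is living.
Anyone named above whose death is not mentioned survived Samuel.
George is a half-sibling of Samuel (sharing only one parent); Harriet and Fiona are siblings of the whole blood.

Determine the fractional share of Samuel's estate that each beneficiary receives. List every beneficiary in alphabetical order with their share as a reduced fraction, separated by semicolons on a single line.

No spouse, descendants, or parent survives, so the estate passes to Samuel's siblings per stirpes.
Half-blood siblings count for one-half the weight of whole-blood siblings at the initial division.
Dividing 1 in proportion to weights (total weight 5/2): Harriet (weight 1) → 2/5; George (weight 1/2) → 1/5; Fiona (weight 1) → 2/5.
Harriet is living and takes 2/5.
George predeceased; the 1/5 allotted to George's branch passes to George's issue by representation.
The 1/5 is divided into 4 equal shares of 1/20 among Beatrice, Kenneth, Isaac, Charles.
Beatrice is living and takes 1/20.
Kenneth is living and takes 1/20.
Isaac is living and takes 1/20.
Charles is living and takes 1/20.
Fiona predeceased; the 2/5 allotted to Fiona's branch passes to Fiona's issue by representation.
The 2/5 is divided into 3 equal shares of 2/15 among Rose, Victor, Lydia.
Rose is living and takes 2/15.
Victor predeceased; the 2/15 allotted to Victor's branch passes to Victor's issue by representation.
The 2/15 is divided into 3 equal shares of 2/45 among Diana, Edmund, Prudence.
Diana is living and takes 2/45.
Edmund is living and takes 2/45.
Prudence is living and takes 2/45.
Lydia is living and takes 2/15.

Beatrice 1/20; Charles 1/20; Diana 2/45; Edmund 2/45; Harriet 2/5; Isaac 1/20; Kenneth 1/20; Lydia 2/15; Prudence 2/45; Rose 2/15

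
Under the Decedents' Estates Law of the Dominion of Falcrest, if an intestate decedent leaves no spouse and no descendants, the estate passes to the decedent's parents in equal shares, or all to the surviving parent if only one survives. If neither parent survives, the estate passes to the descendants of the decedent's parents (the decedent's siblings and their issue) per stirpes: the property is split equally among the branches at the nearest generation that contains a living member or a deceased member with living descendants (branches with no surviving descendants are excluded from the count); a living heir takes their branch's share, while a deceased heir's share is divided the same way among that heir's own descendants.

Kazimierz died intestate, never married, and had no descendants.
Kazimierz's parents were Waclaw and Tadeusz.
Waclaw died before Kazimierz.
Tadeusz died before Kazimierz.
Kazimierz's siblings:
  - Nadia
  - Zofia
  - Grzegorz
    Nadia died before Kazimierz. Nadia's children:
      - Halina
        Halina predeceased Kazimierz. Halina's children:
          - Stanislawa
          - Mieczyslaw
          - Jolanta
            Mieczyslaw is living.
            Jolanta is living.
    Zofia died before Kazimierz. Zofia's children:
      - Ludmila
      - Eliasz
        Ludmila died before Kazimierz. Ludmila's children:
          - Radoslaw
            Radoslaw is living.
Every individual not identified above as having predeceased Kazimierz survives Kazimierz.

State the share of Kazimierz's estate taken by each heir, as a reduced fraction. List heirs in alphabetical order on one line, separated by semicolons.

Neither parent survives and there are no descendants, so the estate passes to Kazimierz's siblings and their issue per stirpes.
The estate is divided into 3 equal shares of 1/3 among Nadia, Zofia, Grzegorz.
Nadia predeceased; the 1/3 allotted to Nadia's branch passes to Nadia's issue by representation.
Halina's line is the sole branch at this level, so the full 1/3 passes to Halina's issue by representation.
The 1/3 is divided into 3 equal shares of 1/9 among Stanislawa, Mieczyslaw, Jolanta.
Stanislawa is living and takes 1/9.
Mieczyslaw is living and takes 1/9.
Jolanta is living and takes 1/9.
Zofia predeceased; the 1/3 allotted to Zofia's branch passes to Zofia's issue by representation.
The 1/3 is divided into 2 equal shares of 1/6 among Ludmila, Eliasz.
Ludmila predeceased; the 1/6 allotted to Ludmila's branch passes to Ludmila's issue by representation.
Radoslaw is the sole taker at this level and receives the full 1/6.
Eliasz is living and takes 1/6.
Grzegorz is living and takes 1/3.

Eliasz 1/6; Grzegorz 1/3; Jolanta 1/9; Mieczyslaw 1/9; Radoslaw 1/6; Stanislawa 1/9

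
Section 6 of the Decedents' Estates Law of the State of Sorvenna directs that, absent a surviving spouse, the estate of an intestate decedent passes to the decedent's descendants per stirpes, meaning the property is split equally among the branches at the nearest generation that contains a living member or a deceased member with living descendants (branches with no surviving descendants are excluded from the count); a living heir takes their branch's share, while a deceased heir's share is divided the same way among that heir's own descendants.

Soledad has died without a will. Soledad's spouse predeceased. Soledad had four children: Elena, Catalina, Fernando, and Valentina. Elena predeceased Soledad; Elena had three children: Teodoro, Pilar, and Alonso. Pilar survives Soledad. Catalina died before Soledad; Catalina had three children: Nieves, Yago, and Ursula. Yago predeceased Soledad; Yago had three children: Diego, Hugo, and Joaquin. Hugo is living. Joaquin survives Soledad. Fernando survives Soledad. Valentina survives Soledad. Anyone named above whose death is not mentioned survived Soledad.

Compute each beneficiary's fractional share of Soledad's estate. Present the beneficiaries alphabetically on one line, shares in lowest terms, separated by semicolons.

There is no surviving spouse, so the entire estate passes to Soledad's descendants per stirpes.
The estate is divided into 4 equal shares of 1/4 among Elena, Catalina, Fernando, Valentina.
Elena predeceased; the 1/4 allotted to Elena's branch passes to Elena's issue by representation.
The 1/4 is divided into 3 equal shares of 1/12 among Teodoro, Pilar, Alonso.
Teodoro is living and takes 1/12.
Pilar is living and takes 1/12.
Alonso is living and takes 1/12.
Catalina predeceased; the 1/4 allotted to Catalina's branch passes to Catalina's issue by representation.
The 1/4 is divided into 3 equal shares of 1/12 among Nieves, Yago, Ursula.
Nieves is living and takes 1/12.
Yago predeceased; the 1/12 allotted to Yago's branch passes to Yago's issue by representation.
The 1/12 is divided into 3 equal shares of 1/36 among Diego, Hugo, Joaquin.
Diego is living and takes 1/36.
Hugo is living and takes 1/36.
Joaquin is living and takes 1/36.
Ursula is living and takes 1/12.
Fernando is living and takes 1/4.
Valentina is living and takes 1/4.

Alonso 1/12; Diego 1/36; Fernando 1/4; Hugo 1/36; Joaquin 1/36; Nieves 1/12; Pilar 1/12; Teodoro 1/12; Ursula 1/12; Valentina 1/4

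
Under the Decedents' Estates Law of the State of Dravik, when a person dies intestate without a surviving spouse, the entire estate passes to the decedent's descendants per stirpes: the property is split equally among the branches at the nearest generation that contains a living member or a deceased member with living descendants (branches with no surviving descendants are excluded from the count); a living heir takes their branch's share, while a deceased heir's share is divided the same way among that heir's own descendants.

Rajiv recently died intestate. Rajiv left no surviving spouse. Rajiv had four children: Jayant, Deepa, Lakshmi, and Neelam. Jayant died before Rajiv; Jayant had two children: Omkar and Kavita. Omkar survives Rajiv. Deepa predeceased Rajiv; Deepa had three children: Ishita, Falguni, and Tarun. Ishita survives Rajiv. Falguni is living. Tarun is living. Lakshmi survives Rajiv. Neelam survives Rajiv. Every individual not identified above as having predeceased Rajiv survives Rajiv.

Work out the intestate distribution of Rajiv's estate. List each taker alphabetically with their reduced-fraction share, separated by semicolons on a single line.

There is no surviving spouse, so the entire estate passes to Rajiv's descendants per stirpes.
The estate is divided into 4 equal shares of 1/4 among Jayant, Deepa, Lakshmi, Neelam.
Jayant predeceased; the 1/4 allotted to Jayant's branch passes to Jayant's issue by representation.
The 1/4 is divided into 2 equal shares of 1/8 among Omkar, Kavita.
Omkar is living and takes 1/8.
Kavita is living and takes 1/8.
Deepa predeceased; the 1/4 allotted to Deepa's branch passes to Deepa's issue by representation.
The 1/4 is divided into 3 equal shares of 1/12 among Ishita, Falguni, Tarun.
Ishita is living and takes 1/12.
Falguni is living and takes 1/12.
Tarun is living and takes 1/12.
Lakshmi is living and takes 1/4.
Neelam is living and takes 1/4.

Falguni 1/12; Ishita 1/12; Kavita 1/8; Lakshmi 1/4; Neelam 1/4; Omkar 1/8; Tarun 1/12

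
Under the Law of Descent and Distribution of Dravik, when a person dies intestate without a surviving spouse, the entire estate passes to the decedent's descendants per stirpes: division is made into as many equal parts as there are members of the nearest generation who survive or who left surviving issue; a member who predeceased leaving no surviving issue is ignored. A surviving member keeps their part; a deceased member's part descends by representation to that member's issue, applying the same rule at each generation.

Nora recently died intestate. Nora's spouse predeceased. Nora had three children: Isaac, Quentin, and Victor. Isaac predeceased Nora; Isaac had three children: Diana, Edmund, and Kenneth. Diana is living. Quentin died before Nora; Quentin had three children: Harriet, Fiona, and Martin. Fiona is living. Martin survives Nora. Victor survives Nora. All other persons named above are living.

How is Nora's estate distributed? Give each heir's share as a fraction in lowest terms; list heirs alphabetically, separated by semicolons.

Diana 1/9; Edmund 1/9; Fiona 1/9; Harriet 1/9; Kenneth 1/9; Martin 1/9; Victor 1/3

There is no surviving spouse, so the entire estate passes to Nora's descendants per stirpes.
The estate is divided into 3 equal shares of 1/3 among Isaac, Quentin, Victor.
Isaac predeceased; the 1/3 allotted to Isaac's branch passes to Isaac's issue by representation.
The 1/3 is divided into 3 equal shares of 1/9 among Diana, Edmund, Kenneth.
Diana is living and takes 1/9.
Edmund is living and takes 1/9.
Kenneth is living and takes 1/9.
Quentin predeceased; the 1/3 allotted to Quentin's branch passes to Quentin's issue by representation.
The 1/3 is divided into 3 equal shares of 1/9 among Harriet, Fiona, Martin.
Harriet is living and takes 1/9.
Fiona is living and takes 1/9.
Martin is living and takes 1/9.
Victor is living and takes 1/3.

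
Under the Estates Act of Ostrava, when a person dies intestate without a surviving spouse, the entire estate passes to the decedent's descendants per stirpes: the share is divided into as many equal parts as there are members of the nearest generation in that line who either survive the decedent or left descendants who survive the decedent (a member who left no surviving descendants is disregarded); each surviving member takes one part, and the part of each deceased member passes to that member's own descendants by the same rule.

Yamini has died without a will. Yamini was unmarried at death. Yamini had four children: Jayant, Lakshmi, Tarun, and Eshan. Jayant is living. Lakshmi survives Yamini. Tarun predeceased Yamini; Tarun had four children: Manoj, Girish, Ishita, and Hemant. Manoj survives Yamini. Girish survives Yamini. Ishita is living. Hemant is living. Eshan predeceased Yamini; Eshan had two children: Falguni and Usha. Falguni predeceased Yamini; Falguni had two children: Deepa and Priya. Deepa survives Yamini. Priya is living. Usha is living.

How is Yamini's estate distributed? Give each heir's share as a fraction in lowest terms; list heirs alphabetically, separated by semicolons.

There is no surviving spouse, so the entire estate passes to Yamini's descendants per stirpes.
The estate is divided into 4 equal shares of 1/4 among Jayant, Lakshmi, Tarun, Eshan.
Jayant is living and takes 1/4.
Lakshmi is living and takes 1/4.
Tarun predeceased; the 1/4 allotted to Tarun's branch passes to Tarun's issue by representation.
The 1/4 is divided into 4 equal shares of 1/16 among Manoj, Girish, Ishita, Hemant.
Manoj is living and takes 1/16.
Girish is living and takes 1/16.
Ishita is living and takes 1/16.
Hemant is living and takes 1/16.
Eshan predeceased; the 1/4 allotted to Eshan's branch passes to Eshan's issue by representation.
The 1/4 is divided into 2 equal shares of 1/8 among Falguni, Usha.
Falguni predeceased; the 1/8 allotted to Falguni's branch passes to Falguni's issue by representation.
The 1/8 is divided into 2 equal shares of 1/16 among Deepa, Priya.
Deepa is living and takes 1/16.
Priya is living and takes 1/16.
Usha is living and takes 1/8.

Deepa 1/16; Girish 1/16; Hemant 1/16; Ishita 1/16; Jayant 1/4; Lakshmi 1/4; Manoj 1/16; Priya 1/16; Usha 1/8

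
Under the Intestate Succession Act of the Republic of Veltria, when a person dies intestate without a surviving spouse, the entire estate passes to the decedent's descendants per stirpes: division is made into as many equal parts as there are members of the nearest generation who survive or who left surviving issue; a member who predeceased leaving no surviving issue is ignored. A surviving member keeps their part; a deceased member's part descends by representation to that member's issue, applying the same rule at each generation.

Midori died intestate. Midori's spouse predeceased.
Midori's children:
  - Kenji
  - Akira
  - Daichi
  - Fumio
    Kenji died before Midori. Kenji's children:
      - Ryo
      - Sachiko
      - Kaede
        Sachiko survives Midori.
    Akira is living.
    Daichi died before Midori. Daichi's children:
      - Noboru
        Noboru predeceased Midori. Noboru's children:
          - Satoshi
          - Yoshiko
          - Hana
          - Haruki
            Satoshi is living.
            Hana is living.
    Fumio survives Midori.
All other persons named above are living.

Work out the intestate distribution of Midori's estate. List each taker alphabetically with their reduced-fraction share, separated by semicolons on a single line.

Akira 1/4; Fumio 1/4; Hana 1/16; Haruki 1/16; Kaede 1/12; Ryo 1/12; Sachiko 1/12; Satoshi 1/16; Yoshiko 1/16

There is no surviving spouse, so the entire estate passes to Midori's descendants per stirpes.
The estate is divided into 4 equal shares of 1/4 among Kenji, Akira, Daichi, Fumio.
Kenji predeceased; the 1/4 allotted to Kenji's branch passes to Kenji's issue by representation.
The 1/4 is divided into 3 equal shares of 1/12 among Ryo, Sachiko, Kaede.
Ryo is living and takes 1/12.
Sachiko is living and takes 1/12.
Kaede is living and takes 1/12.
Akira is living and takes 1/4.
Daichi predeceased; the 1/4 allotted to Daichi's branch passes to Daichi's issue by representation.
Noboru's line is the sole branch at this level, so the full 1/4 passes to Noboru's issue by representation.
The 1/4 is divided into 4 equal shares of 1/16 among Satoshi, Yoshiko, Hana, Haruki.
Satoshi is living and takes 1/16.
Yoshiko is living and takes 1/16.
Hana is living and takes 1/16.
Haruki is living and takes 1/16.
Fumio is living and takes 1/4.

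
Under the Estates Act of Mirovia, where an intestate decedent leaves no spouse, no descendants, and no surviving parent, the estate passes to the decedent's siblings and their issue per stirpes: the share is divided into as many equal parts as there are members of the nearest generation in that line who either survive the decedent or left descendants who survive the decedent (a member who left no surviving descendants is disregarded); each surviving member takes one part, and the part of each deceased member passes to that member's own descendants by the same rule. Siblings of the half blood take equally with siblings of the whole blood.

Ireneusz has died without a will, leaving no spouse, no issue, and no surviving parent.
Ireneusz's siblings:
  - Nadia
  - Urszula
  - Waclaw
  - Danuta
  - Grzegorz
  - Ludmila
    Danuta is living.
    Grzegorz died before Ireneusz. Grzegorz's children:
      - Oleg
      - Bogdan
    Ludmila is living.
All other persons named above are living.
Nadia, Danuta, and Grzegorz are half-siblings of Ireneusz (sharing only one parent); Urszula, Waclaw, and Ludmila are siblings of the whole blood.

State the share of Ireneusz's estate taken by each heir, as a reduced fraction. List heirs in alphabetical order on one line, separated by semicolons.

No spouse, descendants, or parent survives, so the estate passes to Ireneusz's siblings per stirpes.
Half-blood and whole-blood siblings take equally under the stated rule.
The estate is divided into 6 equal shares of 1/6 among Nadia, Urszula, Waclaw, Danuta, Grzegorz, Ludmila.
Nadia is living and takes 1/6.
Urszula is living and takes 1/6.
Waclaw is living and takes 1/6.
Danuta is living and takes 1/6.
Grzegorz predeceased; the 1/6 allotted to Grzegorz's branch passes to Grzegorz's issue by representation.
The 1/6 is divided into 2 equal shares of 1/12 among Oleg, Bogdan.
Oleg is living and takes 1/12.
Bogdan is living and takes 1/12.
Ludmila is living and takes 1/6.

Bogdan 1/12; Danuta 1/6; Ludmila 1/6; Nadia 1/6; Oleg 1/12; Urszula 1/6; Waclaw 1/6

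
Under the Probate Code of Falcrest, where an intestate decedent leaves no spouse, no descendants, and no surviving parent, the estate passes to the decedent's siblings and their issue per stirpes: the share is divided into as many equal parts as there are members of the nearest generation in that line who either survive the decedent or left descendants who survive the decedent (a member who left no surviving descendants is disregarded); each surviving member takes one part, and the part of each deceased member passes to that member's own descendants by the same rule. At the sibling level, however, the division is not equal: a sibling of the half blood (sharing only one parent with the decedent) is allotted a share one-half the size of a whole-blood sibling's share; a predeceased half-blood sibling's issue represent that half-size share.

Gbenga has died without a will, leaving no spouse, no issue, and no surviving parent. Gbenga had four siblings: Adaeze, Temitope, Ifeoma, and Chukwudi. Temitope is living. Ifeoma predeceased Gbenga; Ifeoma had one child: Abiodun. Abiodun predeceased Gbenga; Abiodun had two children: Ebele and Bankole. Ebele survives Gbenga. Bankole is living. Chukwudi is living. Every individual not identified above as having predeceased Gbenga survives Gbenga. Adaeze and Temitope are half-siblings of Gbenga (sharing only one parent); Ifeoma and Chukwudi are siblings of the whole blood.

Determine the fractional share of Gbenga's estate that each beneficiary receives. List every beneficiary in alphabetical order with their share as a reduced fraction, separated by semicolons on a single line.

No spouse, descendants, or parent survives, so the estate passes to Gbenga's siblings per stirpes.
Half-blood siblings count for one-half the weight of whole-blood siblings at the initial division.
Dividing 1 in proportion to weights (total weight 3): Adaeze (weight 1/2) → 1/6; Temitope (weight 1/2) → 1/6; Ifeoma (weight 1) → 1/3; Chukwudi (weight 1) → 1/3.
Adaeze is living and takes 1/6.
Temitope is living and takes 1/6.
Ifeoma predeceased; the 1/3 allotted to Ifeoma's branch passes to Ifeoma's issue by representation.
Abiodun's line is the sole branch at this level, so the full 1/3 passes to Abiodun's issue by representation.
The 1/3 is divided into 2 equal shares of 1/6 among Ebele, Bankole.
Ebele is living and takes 1/6.
Bankole is living and takes 1/6.
Chukwudi is living and takes 1/3.

Adaeze 1/6; Bankole 1/6; Chukwudi 1/3; Ebele 1/6; Temitope 1/6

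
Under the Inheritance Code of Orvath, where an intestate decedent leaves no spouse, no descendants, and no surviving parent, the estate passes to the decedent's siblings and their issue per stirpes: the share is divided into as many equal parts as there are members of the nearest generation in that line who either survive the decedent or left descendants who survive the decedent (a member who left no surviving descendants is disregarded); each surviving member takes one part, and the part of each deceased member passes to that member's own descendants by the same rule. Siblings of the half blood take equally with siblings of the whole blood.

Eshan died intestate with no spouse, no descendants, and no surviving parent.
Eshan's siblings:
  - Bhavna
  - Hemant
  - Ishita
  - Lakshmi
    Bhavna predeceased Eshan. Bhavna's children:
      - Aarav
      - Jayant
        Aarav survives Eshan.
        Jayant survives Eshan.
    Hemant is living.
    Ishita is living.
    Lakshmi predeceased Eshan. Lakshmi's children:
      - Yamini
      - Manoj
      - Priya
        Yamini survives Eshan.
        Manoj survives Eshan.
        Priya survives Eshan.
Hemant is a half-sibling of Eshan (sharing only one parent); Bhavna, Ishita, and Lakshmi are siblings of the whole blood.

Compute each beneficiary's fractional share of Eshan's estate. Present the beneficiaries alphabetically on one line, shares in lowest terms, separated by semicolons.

Aarav 1/8; Hemant 1/4; Ishita 1/4; Jayant 1/8; Manoj 1/12; Priya 1/12; Yamini 1/12

No spouse, descendants, or parent survives, so the estate passes to Eshan's siblings per stirpes.
Half-blood and whole-blood siblings take equally under the stated rule.
The estate is divided into 4 equal shares of 1/4 among Bhavna, Hemant, Ishita, Lakshmi.
Bhavna predeceased; the 1/4 allotted to Bhavna's branch passes to Bhavna's issue by representation.
The 1/4 is divided into 2 equal shares of 1/8 among Aarav, Jayant.
Aarav is living and takes 1/8.
Jayant is living and takes 1/8.
Hemant is living and takes 1/4.
Ishita is living and takes 1/4.
Lakshmi predeceased; the 1/4 allotted to Lakshmi's branch passes to Lakshmi's issue by representation.
The 1/4 is divided into 3 equal shares of 1/12 among Yamini, Manoj, Priya.
Yamini is living and takes 1/12.
Manoj is living and takes 1/12.
Priya is living and takes 1/12.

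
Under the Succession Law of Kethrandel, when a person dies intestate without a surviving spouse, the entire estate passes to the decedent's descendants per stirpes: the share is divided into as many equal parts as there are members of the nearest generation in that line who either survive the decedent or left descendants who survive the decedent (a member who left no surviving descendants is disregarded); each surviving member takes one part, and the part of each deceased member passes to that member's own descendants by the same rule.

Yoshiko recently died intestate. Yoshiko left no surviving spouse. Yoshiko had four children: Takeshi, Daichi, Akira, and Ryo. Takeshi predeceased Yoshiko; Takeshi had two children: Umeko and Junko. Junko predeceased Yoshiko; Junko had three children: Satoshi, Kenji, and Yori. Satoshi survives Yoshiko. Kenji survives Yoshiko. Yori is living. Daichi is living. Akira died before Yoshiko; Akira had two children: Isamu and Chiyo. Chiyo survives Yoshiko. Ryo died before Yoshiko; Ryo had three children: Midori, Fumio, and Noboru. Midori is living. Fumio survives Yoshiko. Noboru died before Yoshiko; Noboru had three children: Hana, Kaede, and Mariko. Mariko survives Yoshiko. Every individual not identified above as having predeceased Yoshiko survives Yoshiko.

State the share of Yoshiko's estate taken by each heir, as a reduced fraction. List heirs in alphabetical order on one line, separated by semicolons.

There is no surviving spouse, so the entire estate passes to Yoshiko's descendants per stirpes.
The estate is divided into 4 equal shares of 1/4 among Takeshi, Daichi, Akira, Ryo.
Takeshi predeceased; the 1/4 allotted to Takeshi's branch passes to Takeshi's issue by representation.
The 1/4 is divided into 2 equal shares of 1/8 among Umeko, Junko.
Umeko is living and takes 1/8.
Junko predeceased; the 1/8 allotted to Junko's branch passes to Junko's issue by representation.
The 1/8 is divided into 3 equal shares of 1/24 among Satoshi, Kenji, Yori.
Satoshi is living and takes 1/24.
Kenji is living and takes 1/24.
Yori is living and takes 1/24.
Daichi is living and takes 1/4.
Akira predeceased; the 1/4 allotted to Akira's branch passes to Akira's issue by representation.
The 1/4 is divided into 2 equal shares of 1/8 among Isamu, Chiyo.
Isamu is living and takes 1/8.
Chiyo is living and takes 1/8.
Ryo predeceased; the 1/4 allotted to Ryo's branch passes to Ryo's issue by representation.
The 1/4 is divided into 3 equal shares of 1/12 among Midori, Fumio, Noboru.
Midori is living and takes 1/12.
Fumio is living and takes 1/12.
Noboru predeceased; the 1/12 allotted to Noboru's branch passes to Noboru's issue by representation.
The 1/12 is divided into 3 equal shares of 1/36 among Hana, Kaede, Mariko.
Hana is living and takes 1/36.
Kaede is living and takes 1/36.
Mariko is living and takes 1/36.

Chiyo 1/8; Daichi 1/4; Fumio 1/12; Hana 1/36; Isamu 1/8; Kaede 1/36; Kenji 1/24; Mariko 1/36; Midori 1/12; Satoshi 1/24; Umeko 1/8; Yori 1/24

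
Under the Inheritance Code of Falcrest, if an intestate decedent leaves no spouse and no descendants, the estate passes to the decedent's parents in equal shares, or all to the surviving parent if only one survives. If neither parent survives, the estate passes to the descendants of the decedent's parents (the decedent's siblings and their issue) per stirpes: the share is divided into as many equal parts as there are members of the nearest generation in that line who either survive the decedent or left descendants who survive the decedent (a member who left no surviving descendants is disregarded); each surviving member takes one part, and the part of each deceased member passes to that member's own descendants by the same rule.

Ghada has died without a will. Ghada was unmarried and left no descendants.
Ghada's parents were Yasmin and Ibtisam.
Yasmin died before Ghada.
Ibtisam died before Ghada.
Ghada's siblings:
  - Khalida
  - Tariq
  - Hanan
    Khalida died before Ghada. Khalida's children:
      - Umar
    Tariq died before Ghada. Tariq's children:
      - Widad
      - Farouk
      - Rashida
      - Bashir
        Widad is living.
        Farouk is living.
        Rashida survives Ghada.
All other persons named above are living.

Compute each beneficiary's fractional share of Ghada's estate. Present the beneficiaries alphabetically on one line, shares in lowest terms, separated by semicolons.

Bashir 1/12; Farouk 1/12; Hanan 1/3; Rashida 1/12; Umar 1/3; Widad 1/12

Neither parent survives and there are no descendants, so the estate passes to Ghada's siblings and their issue per stirpes.
The estate is divided into 3 equal shares of 1/3 among Khalida, Tariq, Hanan.
Khalida predeceased; the 1/3 allotted to Khalida's branch passes to Khalida's issue by representation.
Umar is the sole taker at this level and receives the full 1/3.
Tariq predeceased; the 1/3 allotted to Tariq's branch passes to Tariq's issue by representation.
The 1/3 is divided into 4 equal shares of 1/12 among Widad, Farouk, Rashida, Bashir.
Widad is living and takes 1/12.
Farouk is living and takes 1/12.
Rashida is living and takes 1/12.
Bashir is living and takes 1/12.
Hanan is living and takes 1/3.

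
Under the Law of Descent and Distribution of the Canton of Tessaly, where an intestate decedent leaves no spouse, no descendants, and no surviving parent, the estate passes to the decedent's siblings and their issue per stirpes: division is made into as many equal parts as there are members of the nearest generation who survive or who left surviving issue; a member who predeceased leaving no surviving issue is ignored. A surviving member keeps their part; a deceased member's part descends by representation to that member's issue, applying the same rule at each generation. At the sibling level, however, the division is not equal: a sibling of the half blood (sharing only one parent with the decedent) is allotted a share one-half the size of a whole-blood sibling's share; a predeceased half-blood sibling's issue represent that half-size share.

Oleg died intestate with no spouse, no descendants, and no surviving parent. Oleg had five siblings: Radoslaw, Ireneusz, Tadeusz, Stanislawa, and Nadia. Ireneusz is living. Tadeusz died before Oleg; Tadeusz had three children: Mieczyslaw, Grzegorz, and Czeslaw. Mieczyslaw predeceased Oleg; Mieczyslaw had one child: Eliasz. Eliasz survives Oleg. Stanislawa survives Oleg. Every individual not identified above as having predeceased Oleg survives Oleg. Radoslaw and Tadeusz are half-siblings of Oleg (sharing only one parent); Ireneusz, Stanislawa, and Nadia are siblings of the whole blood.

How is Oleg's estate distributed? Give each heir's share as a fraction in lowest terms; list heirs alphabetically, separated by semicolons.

No spouse, descendants, or parent survives, so the estate passes to Oleg's siblings per stirpes.
Half-blood siblings count for one-half the weight of whole-blood siblings at the initial division.
Dividing 1 in proportion to weights (total weight 4): Radoslaw (weight 1/2) → 1/8; Ireneusz (weight 1) → 1/4; Tadeusz (weight 1/2) → 1/8; Stanislawa (weight 1) → 1/4; Nadia (weight 1) → 1/4.
Radoslaw is living and takes 1/8.
Ireneusz is living and takes 1/4.
Tadeusz predeceased; the 1/8 allotted to Tadeusz's branch passes to Tadeusz's issue by representation.
The 1/8 is divided into 3 equal shares of 1/24 among Mieczyslaw, Grzegorz, Czeslaw.
Mieczyslaw predeceased; the 1/24 allotted to Mieczyslaw's branch passes to Mieczyslaw's issue by representation.
Eliasz is the sole taker at this level and receives the full 1/24.
Grzegorz is living and takes 1/24.
Czeslaw is living and takes 1/24.
Stanislawa is living and takes 1/4.
Nadia is living and takes 1/4.

Czeslaw 1/24; Eliasz 1/24; Grzegorz 1/24; Ireneusz 1/4; Nadia 1/4; Radoslaw 1/8; Stanislawa 1/4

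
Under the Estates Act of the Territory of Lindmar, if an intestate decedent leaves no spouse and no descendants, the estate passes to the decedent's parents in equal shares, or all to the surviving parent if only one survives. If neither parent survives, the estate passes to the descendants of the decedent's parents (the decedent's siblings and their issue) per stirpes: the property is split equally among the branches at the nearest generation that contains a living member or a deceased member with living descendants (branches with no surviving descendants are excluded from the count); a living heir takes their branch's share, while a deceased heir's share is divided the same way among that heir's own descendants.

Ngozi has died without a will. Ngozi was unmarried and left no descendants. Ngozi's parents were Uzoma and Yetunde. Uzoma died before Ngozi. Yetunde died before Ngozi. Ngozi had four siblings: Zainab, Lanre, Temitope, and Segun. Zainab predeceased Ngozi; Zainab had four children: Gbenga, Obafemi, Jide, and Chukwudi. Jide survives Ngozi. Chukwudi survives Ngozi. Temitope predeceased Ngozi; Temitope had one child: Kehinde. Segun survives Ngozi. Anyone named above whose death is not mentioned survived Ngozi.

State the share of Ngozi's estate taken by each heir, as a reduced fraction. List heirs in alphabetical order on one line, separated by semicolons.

Chukwudi 1/16; Gbenga 1/16; Jide 1/16; Kehinde 1/4; Lanre 1/4; Obafemi 1/16; Segun 1/4

Neither parent survives and there are no descendants, so the estate passes to Ngozi's siblings and their issue per stirpes.
The estate is divided into 4 equal shares of 1/4 among Zainab, Lanre, Temitope, Segun.
Zainab predeceased; the 1/4 allotted to Zainab's branch passes to Zainab's issue by representation.
The 1/4 is divided into 4 equal shares of 1/16 among Gbenga, Obafemi, Jide, Chukwudi.
Gbenga is living and takes 1/16.
Obafemi is living and takes 1/16.
Jide is living and takes 1/16.
Chukwudi is living and takes 1/16.
Lanre is living and takes 1/4.
Temitope predeceased; the 1/4 allotted to Temitope's branch passes to Temitope's issue by representation.
Kehinde is the sole taker at this level and receives the full 1/4.
Segun is living and takes 1/4.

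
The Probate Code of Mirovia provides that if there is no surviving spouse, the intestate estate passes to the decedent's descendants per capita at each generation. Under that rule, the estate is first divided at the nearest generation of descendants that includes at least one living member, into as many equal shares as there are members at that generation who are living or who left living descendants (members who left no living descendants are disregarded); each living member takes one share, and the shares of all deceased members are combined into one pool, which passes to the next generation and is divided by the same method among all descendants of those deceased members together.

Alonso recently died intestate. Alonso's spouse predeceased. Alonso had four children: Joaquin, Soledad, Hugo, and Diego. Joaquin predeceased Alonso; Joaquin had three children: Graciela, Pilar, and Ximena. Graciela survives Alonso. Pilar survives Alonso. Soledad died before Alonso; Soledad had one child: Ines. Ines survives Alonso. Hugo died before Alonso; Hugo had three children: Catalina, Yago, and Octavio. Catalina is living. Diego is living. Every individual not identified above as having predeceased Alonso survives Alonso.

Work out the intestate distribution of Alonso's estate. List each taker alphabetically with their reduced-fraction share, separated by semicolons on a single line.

Catalina 3/28; Diego 1/4; Graciela 3/28; Ines 3/28; Octavio 3/28; Pilar 3/28; Ximena 3/28; Yago 3/28

There is no surviving spouse, so the entire estate passes to Alonso's descendants per capita at each generation.
At generation 1 (Joaquin, Soledad, Hugo, Diego) there are 4 shares of (1)/4 = 1/4 each.
Living: Diego — each takes 1/4.
Deceased: Joaquin, Soledad, and Hugo. Their combined 3/4 is pooled and carried to generation 2.
At generation 2 (Graciela, Pilar, Ximena, Ines, Catalina, Yago, Octavio) there are 7 shares of (3/4)/7 = 3/28 each.
Living: Graciela, Pilar, Ximena, Ines, Catalina, Yago, and Octavio — each takes 3/28.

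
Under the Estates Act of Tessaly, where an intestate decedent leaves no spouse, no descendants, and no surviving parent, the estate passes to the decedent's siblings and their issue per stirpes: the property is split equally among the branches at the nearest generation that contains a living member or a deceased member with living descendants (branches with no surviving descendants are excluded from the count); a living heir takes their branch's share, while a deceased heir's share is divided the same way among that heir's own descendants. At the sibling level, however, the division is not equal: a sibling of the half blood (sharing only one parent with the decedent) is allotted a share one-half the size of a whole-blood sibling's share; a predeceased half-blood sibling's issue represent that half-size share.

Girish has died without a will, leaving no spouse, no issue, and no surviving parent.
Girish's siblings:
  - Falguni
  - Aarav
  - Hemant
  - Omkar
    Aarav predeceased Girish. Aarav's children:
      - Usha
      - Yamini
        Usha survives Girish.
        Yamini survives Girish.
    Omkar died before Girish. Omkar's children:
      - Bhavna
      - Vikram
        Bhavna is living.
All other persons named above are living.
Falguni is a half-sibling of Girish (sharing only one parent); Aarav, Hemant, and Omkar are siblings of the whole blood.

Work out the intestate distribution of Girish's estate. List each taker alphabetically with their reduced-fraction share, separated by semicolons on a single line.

Bhavna 1/7; Falguni 1/7; Hemant 2/7; Usha 1/7; Vikram 1/7; Yamini 1/7

No spouse, descendants, or parent survives, so the estate passes to Girish's siblings per stirpes.
Half-blood siblings count for one-half the weight of whole-blood siblings at the initial division.
Dividing 1 in proportion to weights (total weight 7/2): Falguni (weight 1/2) → 1/7; Aarav (weight 1) → 2/7; Hemant (weight 1) → 2/7; Omkar (weight 1) → 2/7.
Falguni is living and takes 1/7.
Aarav predeceased; the 2/7 allotted to Aarav's branch passes to Aarav's issue by representation.
The 2/7 is divided into 2 equal shares of 1/7 among Usha, Yamini.
Usha is living and takes 1/7.
Yamini is living and takes 1/7.
Hemant is living and takes 2/7.
Omkar predeceased; the 2/7 allotted to Omkar's branch passes to Omkar's issue by representation.
The 2/7 is divided into 2 equal shares of 1/7 among Bhavna, Vikram.
Bhavna is living and takes 1/7.
Vikram is living and takes 1/7.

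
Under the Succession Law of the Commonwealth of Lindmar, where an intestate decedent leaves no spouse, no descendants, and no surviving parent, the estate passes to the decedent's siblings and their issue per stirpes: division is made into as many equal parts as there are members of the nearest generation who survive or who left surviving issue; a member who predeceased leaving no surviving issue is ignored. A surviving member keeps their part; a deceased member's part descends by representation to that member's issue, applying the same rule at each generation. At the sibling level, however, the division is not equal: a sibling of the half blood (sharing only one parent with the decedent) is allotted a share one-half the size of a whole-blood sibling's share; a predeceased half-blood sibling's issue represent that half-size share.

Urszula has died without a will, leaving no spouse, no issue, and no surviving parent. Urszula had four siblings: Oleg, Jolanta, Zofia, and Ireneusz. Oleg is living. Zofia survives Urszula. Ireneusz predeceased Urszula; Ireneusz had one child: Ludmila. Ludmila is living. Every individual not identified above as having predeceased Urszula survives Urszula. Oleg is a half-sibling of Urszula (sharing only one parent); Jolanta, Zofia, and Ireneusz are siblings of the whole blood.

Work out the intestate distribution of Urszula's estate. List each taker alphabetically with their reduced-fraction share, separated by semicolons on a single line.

Jolanta 2/7; Ludmila 2/7; Oleg 1/7; Zofia 2/7

No spouse, descendants, or parent survives, so the estate passes to Urszula's siblings per stirpes.
Half-blood siblings count for one-half the weight of whole-blood siblings at the initial division.
Dividing 1 in proportion to weights (total weight 7/2): Oleg (weight 1/2) → 1/7; Jolanta (weight 1) → 2/7; Zofia (weight 1) → 2/7; Ireneusz (weight 1) → 2/7.
Oleg is living and takes 1/7.
Jolanta is living and takes 2/7.
Zofia is living and takes 2/7.
Ireneusz predeceased; the 2/7 allotted to Ireneusz's branch passes to Ireneusz's issue by representation.
Ludmila is the sole taker at this level and receives the full 2/7.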